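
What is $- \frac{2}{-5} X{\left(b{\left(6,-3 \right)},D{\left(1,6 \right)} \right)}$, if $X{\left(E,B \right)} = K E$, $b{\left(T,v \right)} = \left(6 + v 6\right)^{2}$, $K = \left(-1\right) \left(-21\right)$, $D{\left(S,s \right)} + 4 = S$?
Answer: $\frac{6048}{5} \approx 1209.6$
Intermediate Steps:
$D{\left(S,s \right)} = -4 + S$
$K = 21$
$b{\left(T,v \right)} = \left(6 + 6 v\right)^{2}$
$X{\left(E,B \right)} = 21 E$
$- \frac{2}{-5} X{\left(b{\left(6,-3 \right)},D{\left(1,6 \right)} \right)} = - \frac{2}{-5} \cdot 21 \cdot 36 \left(1 - 3\right)^{2} = \left(-2\right) \left(- \frac{1}{5}\right) 21 \cdot 36 \left(-2\right)^{2} = \frac{2 \cdot 21 \cdot 36 \cdot 4}{5} = \frac{2 \cdot 21 \cdot 144}{5} = \frac{2}{5} \cdot 3024 = \frac{6048}{5}$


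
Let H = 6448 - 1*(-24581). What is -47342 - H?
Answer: -78371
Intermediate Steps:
H = 31029 (H = 6448 + 24581 = 31029)
-47342 - H = -47342 - 1*31029 = -47342 - 31029 = -78371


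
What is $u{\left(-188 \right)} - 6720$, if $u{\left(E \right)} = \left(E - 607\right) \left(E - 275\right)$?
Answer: $361365$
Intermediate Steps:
$u{\left(E \right)} = \left(-607 + E\right) \left(-275 + E\right)$
$u{\left(-188 \right)} - 6720 = \left(166925 + \left(-188\right)^{2} - -165816\right) - 6720 = \left(166925 + 35344 + 165816\right) - 6720 = 368085 - 6720 = 361365$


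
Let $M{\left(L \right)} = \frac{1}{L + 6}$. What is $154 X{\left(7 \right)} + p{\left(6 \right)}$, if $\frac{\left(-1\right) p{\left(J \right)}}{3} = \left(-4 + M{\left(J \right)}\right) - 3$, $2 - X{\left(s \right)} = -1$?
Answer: $\frac{1931}{4} \approx 482.75$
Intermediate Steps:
$X{\left(s \right)} = 3$ ($X{\left(s \right)} = 2 - -1 = 2 + 1 = 3$)
$M{\left(L \right)} = \frac{1}{6 + L}$
$p{\left(J \right)} = 21 - \frac{3}{6 + J}$ ($p{\left(J \right)} = - 3 \left(\left(-4 + \frac{1}{6 + J}\right) - 3\right) = - 3 \left(-7 + \frac{1}{6 + J}\right) = 21 - \frac{3}{6 + J}$)
$154 X{\left(7 \right)} + p{\left(6 \right)} = 154 \cdot 3 + \frac{3 \left(41 + 7 \cdot 6\right)}{6 + 6} = 462 + \frac{3 \left(41 + 42\right)}{12} = 462 + 3 \cdot \frac{1}{12} \cdot 83 = 462 + \frac{83}{4} = \frac{1931}{4}$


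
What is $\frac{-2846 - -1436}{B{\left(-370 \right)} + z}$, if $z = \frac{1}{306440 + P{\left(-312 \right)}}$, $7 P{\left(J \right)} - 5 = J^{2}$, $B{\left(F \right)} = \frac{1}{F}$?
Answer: $\frac{55708343300}{106659} \approx 5.223 \cdot 10^{5}$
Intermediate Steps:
$P{\left(J \right)} = \frac{5}{7} + \frac{J^{2}}{7}$
$z = \frac{1}{320347}$ ($z = \frac{1}{306440 + \left(\frac{5}{7} + \frac{\left(-312\right)^{2}}{7}\right)} = \frac{1}{306440 + \left(\frac{5}{7} + \frac{1}{7} \cdot 97344\right)} = \frac{1}{306440 + \left(\frac{5}{7} + \frac{97344}{7}\right)} = \frac{1}{306440 + 13907} = \frac{1}{320347} \approx 3.1216 \cdot 10^{-6}$)
$\frac{-2846 - -1436}{B{\left(-370 \right)} + z} = \frac{-2846 - -1436}{\frac{1}{-370} + \frac{1}{320347}} = \frac{-2846 + 1436}{- \frac{1}{370} + \frac{1}{320347}} = - \frac{1410}{- \frac{319977}{118528390}} = \left(-1410\right) \left(- \frac{118528390}{319977}\right) = \frac{55708343300}{106659}$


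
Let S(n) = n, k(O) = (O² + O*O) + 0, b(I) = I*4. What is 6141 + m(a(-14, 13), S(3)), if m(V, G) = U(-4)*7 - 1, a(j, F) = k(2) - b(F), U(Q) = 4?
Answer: 6168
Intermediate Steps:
b(I) = 4*I
k(O) = 2*O² (k(O) = (O² + O²) + 0 = 2*O² + 0 = 2*O²)
a(j, F) = 8 - 4*F (a(j, F) = 2*2² - 4*F = 2*4 - 4*F = 8 - 4*F)
m(V, G) = 27 (m(V, G) = 4*7 - 1 = 28 - 1 = 27)
6141 + m(a(-14, 13), S(3)) = 6141 + 27 = 6168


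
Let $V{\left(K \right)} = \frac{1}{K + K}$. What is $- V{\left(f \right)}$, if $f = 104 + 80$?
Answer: $- \frac{1}{368} \approx -0.0027174$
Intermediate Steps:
$f = 184$
$V{\left(K \right)} = \frac{1}{2 K}$
$- V{\left(f \right)} = - \frac{1}{2 \cdot 184} = \left(-1\right) \frac{1}{368} = - \frac{1}{368}$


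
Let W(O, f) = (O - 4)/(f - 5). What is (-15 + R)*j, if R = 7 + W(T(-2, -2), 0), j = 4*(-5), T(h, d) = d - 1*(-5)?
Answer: 156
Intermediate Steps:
T(h, d) = 5 + d (T(h, d) = d + 5 = 5 + d)
j = -20
W(O, f) = (-4 + O)/(-5 + f)
R = 36/5 (R = 7 + (-4 + (5 - 2))/(-5 + 0) = 7 + (-4 + 3)/(-5) = 7 - ⅕*(-1) = 7 + ⅕ = 36/5 ≈ 7.2000)
(-15 + R)*j = (-15 + 36/5)*(-20) = -39/5*(-20) = 156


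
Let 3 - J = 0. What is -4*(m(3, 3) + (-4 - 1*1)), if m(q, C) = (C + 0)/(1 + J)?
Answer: 17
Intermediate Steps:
J = 3 (J = 3 - 1*0 = 3 + 0 = 3)
m(q, C) = C/4 (m(q, C) = (C + 0)/(1 + 3) = C/4)
-4*(m(3, 3) + (-4 - 1*1)) = -4*((¼)*3 + (-4 - 1*1)) = -4*(¾ + (-4 - 1)) = -4*(¾ - 5) = -4*(-17/4) = 17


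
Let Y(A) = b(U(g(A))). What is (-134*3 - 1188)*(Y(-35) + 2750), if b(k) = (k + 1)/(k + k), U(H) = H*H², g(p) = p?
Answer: -37501004466/8575 ≈ -4.3733e+6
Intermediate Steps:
U(H) = H³
b(k) = (1 + k)/(2*k) (b(k) = (1 + k)/((2*k)) = (1 + k)*(1/(2*k)) = (1 + k)/(2*k))
Y(A) = (1 + A³)/(2*A³) (Y(A) = (1 + A³)/(2*(A³)) = (1 + A³)/(2*A³))
(-134*3 - 1188)*(Y(-35) + 2750) = (-134*3 - 1188)*((½)*(1 + (-35)³)/(-35)³ + 2750) = (-402 - 1188)*((½)*(-1/42875)*(1 - 42875) + 2750) = -1590*((½)*(-1/42875)*(-42874) + 2750) = -1590*(21437/42875 + 2750) = -1590*117927687/42875 = -37501004466/8575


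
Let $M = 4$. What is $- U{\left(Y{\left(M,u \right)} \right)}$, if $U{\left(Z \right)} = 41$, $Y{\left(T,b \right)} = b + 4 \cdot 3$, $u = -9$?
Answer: $-41$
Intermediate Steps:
$Y{\left(T,b \right)} = 12 + b$ ($Y{\left(T,b \right)} = b + 12 = 12 + b$)
$- U{\left(Y{\left(M,u \right)} \right)} = \left(-1\right) 41 = -41$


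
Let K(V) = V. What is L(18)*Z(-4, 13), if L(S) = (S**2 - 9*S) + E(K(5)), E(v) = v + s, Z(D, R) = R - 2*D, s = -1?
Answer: 3486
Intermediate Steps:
E(v) = -1 + v (E(v) = v - 1 = -1 + v)
L(S) = 4 + S**2 - 9*S (L(S) = (S**2 - 9*S) + (-1 + 5) = (S**2 - 9*S) + 4 = 4 + S**2 - 9*S)
L(18)*Z(-4, 13) = (4 + 18**2 - 9*18)*(13 - 2*(-4)) = (4 + 324 - 162)*(13 + 8) = 166*21 = 3486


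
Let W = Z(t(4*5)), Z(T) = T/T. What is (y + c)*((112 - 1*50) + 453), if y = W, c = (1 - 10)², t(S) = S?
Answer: 42230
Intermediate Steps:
c = 81 (c = (-9)² = 81)
Z(T) = 1
W = 1
y = 1
(y + c)*((112 - 1*50) + 453) = (1 + 81)*((112 - 1*50) + 453) = 82*((112 - 50) + 453) = 82*(62 + 453) = 82*515 = 42230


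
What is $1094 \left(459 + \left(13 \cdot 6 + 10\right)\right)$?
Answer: $598418$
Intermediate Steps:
$1094 \left(459 + \left(13 \cdot 6 + 10\right)\right) = 1094 \left(459 + \left(78 + 10\right)\right) = 1094 \left(459 + 88\right) = 1094 \cdot 547 = 598418$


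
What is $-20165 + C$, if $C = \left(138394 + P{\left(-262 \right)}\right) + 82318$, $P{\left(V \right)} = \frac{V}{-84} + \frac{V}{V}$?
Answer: $\frac{8423147}{42} \approx 2.0055 \cdot 10^{5}$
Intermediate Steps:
$P{\left(V \right)} = 1 - \frac{V}{84}$ ($P{\left(V \right)} = V \left(- \frac{1}{84}\right) + 1 = - \frac{V}{84} + 1 = 1 - \frac{V}{84}$)
$C = \frac{9270077}{42}$ ($C = \left(138394 + \left(1 - - \frac{131}{42}\right)\right) + 82318 = \left(138394 + \left(1 + \frac{131}{42}\right)\right) + 82318 = \left(138394 + \frac{173}{42}\right) + 82318 = \frac{5812721}{42} + 82318 = \frac{9270077}{42} \approx 2.2072 \cdot 10^{5}$)
$-20165 + C = -20165 + \frac{9270077}{42} = \frac{8423147}{42}$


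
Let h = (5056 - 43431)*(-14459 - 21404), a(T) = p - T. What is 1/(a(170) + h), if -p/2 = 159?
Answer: 1/1376242137 ≈ 7.2662e-10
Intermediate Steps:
p = -318 (p = -2*159 = -318)
a(T) = -318 - T
h = 1376242625 (h = -38375*(-35863) = 1376242625)
1/(a(170) + h) = 1/((-318 - 1*170) + 1376242625) = 1/((-318 - 170) + 1376242625) = 1/(-488 + 1376242625) = 1/1376242137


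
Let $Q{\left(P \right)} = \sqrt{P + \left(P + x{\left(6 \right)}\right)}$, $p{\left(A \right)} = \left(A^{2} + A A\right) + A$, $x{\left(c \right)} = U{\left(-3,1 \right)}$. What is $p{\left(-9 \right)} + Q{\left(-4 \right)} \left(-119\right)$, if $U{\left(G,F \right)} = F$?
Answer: $153 - 119 i \sqrt{7} \approx 153.0 - 314.84 i$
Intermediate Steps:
$x{\left(c \right)} = 1$
$p{\left(A \right)} = A + 2 A^{2}$ ($p{\left(A \right)} = \left(A^{2} + A^{2}\right) + A = 2 A^{2} + A = A + 2 A^{2}$)
$Q{\left(P \right)} = \sqrt{1 + 2 P}$ ($Q{\left(P \right)} = \sqrt{P + \left(P + 1\right)} = \sqrt{P + \left(1 + P\right)} = \sqrt{1 + 2 P}$)
$p{\left(-9 \right)} + Q{\left(-4 \right)} \left(-119\right) = - 9 \left(1 + 2 \left(-9\right)\right) + \sqrt{1 + 2 \left(-4\right)} \left(-119\right) = - 9 \left(1 - 18\right) + \sqrt{1 - 8} \left(-119\right) = \left(-9\right) \left(-17\right) + \sqrt{-7} \left(-119\right) = 153 + i \sqrt{7} \left(-119\right) = 153 - 119 i \sqrt{7}$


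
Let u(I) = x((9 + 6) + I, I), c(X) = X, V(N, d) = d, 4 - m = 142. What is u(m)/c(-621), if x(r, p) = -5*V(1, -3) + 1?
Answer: -16/621 ≈ -0.025765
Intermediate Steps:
m = -138 (m = 4 - 1*142 = 4 - 142 = -138)
x(r, p) = 16 (x(r, p) = -5*(-3) + 1 = 15 + 1 = 16)
u(I) = 16
u(m)/c(-621) = 16/(-621) = 16*(-1/621) = -16/621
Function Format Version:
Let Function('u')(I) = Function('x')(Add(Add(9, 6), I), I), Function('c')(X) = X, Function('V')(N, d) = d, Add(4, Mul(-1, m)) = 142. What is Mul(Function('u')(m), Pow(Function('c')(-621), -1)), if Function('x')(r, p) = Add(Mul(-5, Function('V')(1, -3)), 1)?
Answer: Rational(-16, 621) ≈ -0.025765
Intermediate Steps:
m = -138 (m = Add(4, Mul(-1, 142)) = Add(4, -142) = -138)
Function('x')(r, p) = 16 (Function('x')(r, p) = Add(Mul(-5, -3), 1) = Add(15, 1) = 16)
Function('u')(I) = 16
Mul(Function('u')(m), Pow(Function('c')(-621), -1)) = Mul(16, Pow(-621, -1)) = Mul(16, Rational(-1, 621)) = Rational(-16, 621)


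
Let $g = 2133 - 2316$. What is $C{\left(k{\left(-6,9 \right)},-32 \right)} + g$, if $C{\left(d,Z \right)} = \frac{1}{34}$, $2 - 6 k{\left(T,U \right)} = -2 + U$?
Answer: $- \frac{6221}{34} \approx -182.97$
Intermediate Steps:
$k{\left(T,U \right)} = \frac{2}{3} - \frac{U}{6}$ ($k{\left(T,U \right)} = \frac{1}{3} - \frac{-2 + U}{6} = \frac{1}{3} - \left(- \frac{1}{3} + \frac{U}{6}\right) = \frac{2}{3} - \frac{U}{6}$)
$C{\left(d,Z \right)} = \frac{1}{34}$
$g = -183$ ($g = 2133 - 2316 = -183$)
$C{\left(k{\left(-6,9 \right)},-32 \right)} + g = \frac{1}{34} - 183 = - \frac{6221}{34}$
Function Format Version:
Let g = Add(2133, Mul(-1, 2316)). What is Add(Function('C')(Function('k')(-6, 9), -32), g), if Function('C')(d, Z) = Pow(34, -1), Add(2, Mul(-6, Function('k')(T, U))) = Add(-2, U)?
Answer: Rational(-6221, 34) ≈ -182.97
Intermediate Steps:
Function('k')(T, U) = Add(Rational(2, 3), Mul(Rational(-1, 6), U)) (Function('k')(T, U) = Add(Rational(1, 3), Mul(Rational(-1, 6), Add(-2, U))) = Add(Rational(1, 3), Add(Rational(1, 3), Mul(Rational(-1, 6), U))) = Add(Rational(2, 3), Mul(Rational(-1, 6), U)))
Function('C')(d, Z) = Rational(1, 34)
g = -183 (g = Add(2133, -2316) = -183)
Add(Function('C')(Function('k')(-6, 9), -32), g) = Add(Rational(1, 34), -183) = Rational(-6221, 34)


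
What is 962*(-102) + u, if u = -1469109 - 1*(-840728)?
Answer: -726505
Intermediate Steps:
u = -628381 (u = -1469109 + 840728 = -628381)
962*(-102) + u = 962*(-102) - 628381 = -98124 - 628381 = -726505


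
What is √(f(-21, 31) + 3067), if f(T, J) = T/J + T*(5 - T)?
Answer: √2422030/31 ≈ 50.203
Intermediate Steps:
√(f(-21, 31) + 3067) = √((-1*(-21)² + 5*(-21) - 21/31) + 3067) = √((-1*441 - 105 - 21*1/31) + 3067) = √((-441 - 105 - 21/31) + 3067) = √(-16947/31 + 3067) = √(78130/31) = √2422030/31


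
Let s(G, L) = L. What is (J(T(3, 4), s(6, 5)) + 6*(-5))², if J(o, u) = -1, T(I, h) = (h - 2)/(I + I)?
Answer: 961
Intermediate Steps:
T(I, h) = (-2 + h)/(2*I) (T(I, h) = (-2 + h)/((2*I)) = (-2 + h)*(1/(2*I)) = (-2 + h)/(2*I))
(J(T(3, 4), s(6, 5)) + 6*(-5))² = (-1 + 6*(-5))² = (-1 - 30)² = (-31)² = 961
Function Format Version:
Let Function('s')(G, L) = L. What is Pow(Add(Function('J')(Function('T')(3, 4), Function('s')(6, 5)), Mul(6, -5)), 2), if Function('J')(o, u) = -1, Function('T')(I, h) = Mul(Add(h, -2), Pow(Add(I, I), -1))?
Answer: 961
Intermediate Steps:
Function('T')(I, h) = Mul(Rational(1, 2), Pow(I, -1), Add(-2, h)) (Function('T')(I, h) = Mul(Add(-2, h), Pow(Mul(2, I), -1)) = Mul(Add(-2, h), Mul(Rational(1, 2), Pow(I, -1))) = Mul(Rational(1, 2), Pow(I, -1), Add(-2, h)))
Pow(Add(Function('J')(Function('T')(3, 4), Function('s')(6, 5)), Mul(6, -5)), 2) = Pow(Add(-1, Mul(6, -5)), 2) = Pow(Add(-1, -30), 2) = Pow(-31, 2) = 961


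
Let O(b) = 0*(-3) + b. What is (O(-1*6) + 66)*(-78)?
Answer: -4680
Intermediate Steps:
O(b) = b (O(b) = 0 + b = b)
(O(-1*6) + 66)*(-78) = (-1*6 + 66)*(-78) = (-6 + 66)*(-78) = 60*(-78) = -4680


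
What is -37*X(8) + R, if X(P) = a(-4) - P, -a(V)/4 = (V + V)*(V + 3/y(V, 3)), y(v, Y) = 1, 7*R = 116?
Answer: 10476/7 ≈ 1496.6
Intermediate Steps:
R = 116/7 (R = (⅐)*116 = 116/7 ≈ 16.571)
a(V) = -8*V*(3 + V) (a(V) = -4*(V + V)*(V + 3/1) = -4*2*V*(V + 3*1) = -4*2*V*(V + 3) = -4*2*V*(3 + V) = -8*V*(3 + V))
X(P) = -32 - P (X(P) = 8*(-4)*(-3 - 1*(-4)) - P = 8*(-4)*(-3 + 4) - P = 8*(-4)*1 - P = -32 - P)
-37*X(8) + R = -37*(-32 - 1*8) + 116/7 = -37*(-32 - 8) + 116/7 = -37*(-40) + 116/7 = 1480 + 116/7 = 10476/7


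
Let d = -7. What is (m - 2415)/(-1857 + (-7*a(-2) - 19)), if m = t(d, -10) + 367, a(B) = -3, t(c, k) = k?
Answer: 294/265 ≈ 1.1094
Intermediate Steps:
m = 357 (m = -10 + 367 = 357)
(m - 2415)/(-1857 + (-7*a(-2) - 19)) = (357 - 2415)/(-1857 + (-7*(-3) - 19)) = -2058/(-1857 + (21 - 19)) = -2058/(-1857 + 2) = -2058/(-1855) = -2058*(-1/1855) = 294/265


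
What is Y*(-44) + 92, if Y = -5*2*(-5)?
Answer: -2108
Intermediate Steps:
Y = 50 (Y = -10*(-5) = 50)
Y*(-44) + 92 = 50*(-44) + 92 = -2200 + 92 = -2108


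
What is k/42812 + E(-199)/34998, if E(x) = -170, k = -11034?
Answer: -98361493/374583594 ≈ -0.26259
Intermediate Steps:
k/42812 + E(-199)/34998 = -11034/42812 - 170/34998 = -11034*1/42812 - 170*1/34998 = -5517/21406 - 85/17499 = -98361493/374583594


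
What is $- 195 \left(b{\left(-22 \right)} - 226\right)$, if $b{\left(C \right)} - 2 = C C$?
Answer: $-50700$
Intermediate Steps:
$b{\left(C \right)} = 2 + C^{2}$ ($b{\left(C \right)} = 2 + C C = 2 + C^{2}$)
$- 195 \left(b{\left(-22 \right)} - 226\right) = - 195 \left(\left(2 + \left(-22\right)^{2}\right) - 226\right) = - 195 \left(\left(2 + 484\right) - 226\right) = - 195 \left(486 - 226\right) = \left(-195\right) 260 = -50700$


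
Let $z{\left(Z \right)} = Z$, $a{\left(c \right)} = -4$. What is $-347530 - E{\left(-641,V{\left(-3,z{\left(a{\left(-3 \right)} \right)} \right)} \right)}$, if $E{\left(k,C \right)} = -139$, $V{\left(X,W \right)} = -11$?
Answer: $-347391$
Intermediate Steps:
$-347530 - E{\left(-641,V{\left(-3,z{\left(a{\left(-3 \right)} \right)} \right)} \right)} = -347530 - -139 = -347530 + 139 = -347391$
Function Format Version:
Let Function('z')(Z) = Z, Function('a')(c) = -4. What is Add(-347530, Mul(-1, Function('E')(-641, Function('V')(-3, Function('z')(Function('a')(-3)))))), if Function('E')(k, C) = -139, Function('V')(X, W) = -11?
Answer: -347391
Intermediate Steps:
Add(-347530, Mul(-1, Function('E')(-641, Function('V')(-3, Function('z')(Function('a')(-3)))))) = Add(-347530, Mul(-1, -139)) = Add(-347530, 139) = -347391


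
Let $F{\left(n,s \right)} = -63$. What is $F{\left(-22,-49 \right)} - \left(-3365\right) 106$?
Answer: $356627$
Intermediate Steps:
$F{\left(-22,-49 \right)} - \left(-3365\right) 106 = -63 - \left(-3365\right) 106 = -63 - -356690 = -63 + 356690 = 356627$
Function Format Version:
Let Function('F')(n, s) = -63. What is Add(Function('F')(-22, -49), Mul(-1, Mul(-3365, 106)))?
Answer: 356627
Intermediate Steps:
Add(Function('F')(-22, -49), Mul(-1, Mul(-3365, 106))) = Add(-63, Mul(-1, Mul(-3365, 106))) = Add(-63, Mul(-1, -356690)) = Add(-63, 356690) = 356627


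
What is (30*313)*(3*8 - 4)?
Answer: 187800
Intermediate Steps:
(30*313)*(3*8 - 4) = 9390*(24 - 4) = 9390*20 = 187800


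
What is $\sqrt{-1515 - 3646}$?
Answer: $i \sqrt{5161} \approx 71.84 i$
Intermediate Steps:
$\sqrt{-1515 - 3646} = \sqrt{-5161} = i \sqrt{5161}$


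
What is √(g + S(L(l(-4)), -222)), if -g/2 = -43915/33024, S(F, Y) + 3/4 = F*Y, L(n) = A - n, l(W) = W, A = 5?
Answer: I*√8503536810/2064 ≈ 44.678*I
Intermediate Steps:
L(n) = 5 - n
S(F, Y) = -¾ + F*Y
g = 43915/16512 (g = -(-87830)/33024 = -2*(-43915/33024) = 43915/16512 ≈ 2.6596)
√(g + S(L(l(-4)), -222)) = √(43915/16512 + (-¾ + (5 - 1*(-4))*(-222))) = √(43915/16512 + (-¾ + (5 + 4)*(-222))) = √(43915/16512 + (-¾ + 9*(-222))) = √(43915/16512 + (-¾ - 1998)) = √(43915/16512 - 7995/4) = √(-32959445/16512) = I*√8503536810/2064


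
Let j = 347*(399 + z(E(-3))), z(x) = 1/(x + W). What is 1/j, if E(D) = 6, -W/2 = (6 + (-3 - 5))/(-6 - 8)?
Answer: 40/5540549 ≈ 7.2195e-6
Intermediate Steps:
W = -2/7 (W = -2*(6 + (-3 - 5))/(-6 - 8) = -2*(6 - 8)/(-14) = -(-4)*(-1)/14 = -2*⅐ = -2/7 ≈ -0.28571)
z(x) = 1/(-2/7 + x) (z(x) = 1/(x - 2/7) = 1/(-2/7 + x))
j = 5540549/40 (j = 347*(399 + 7/(-2 + 7*6)) = 347*(399 + 7/(-2 + 42)) = 347*(399 + 7/40) = 347*(15967/40) = 5540549/40 ≈ 1.3851e+5)
1/j = 1/(5540549/40) = 40/5540549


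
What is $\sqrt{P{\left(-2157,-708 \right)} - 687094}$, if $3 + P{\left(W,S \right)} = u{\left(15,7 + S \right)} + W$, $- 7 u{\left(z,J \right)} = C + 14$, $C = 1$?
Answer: $\frac{i \sqrt{33773551}}{7} \approx 830.21 i$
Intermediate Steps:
$u{\left(z,J \right)} = - \frac{15}{7}$ ($u{\left(z,J \right)} = - \frac{1 + 14}{7} = \left(- \frac{1}{7}\right) 15 = - \frac{15}{7}$)
$P{\left(W,S \right)} = - \frac{36}{7} + W$ ($P{\left(W,S \right)} = -3 + \left(- \frac{15}{7} + W\right) = - \frac{36}{7} + W$)
$\sqrt{P{\left(-2157,-708 \right)} - 687094} = \sqrt{\left(- \frac{36}{7} - 2157\right) - 687094} = \sqrt{- \frac{15135}{7} + \left(-2007793 + 1320699\right)} = \sqrt{- \frac{15135}{7} - 687094} = \sqrt{- \frac{4824793}{7}} = \frac{i \sqrt{33773551}}{7}$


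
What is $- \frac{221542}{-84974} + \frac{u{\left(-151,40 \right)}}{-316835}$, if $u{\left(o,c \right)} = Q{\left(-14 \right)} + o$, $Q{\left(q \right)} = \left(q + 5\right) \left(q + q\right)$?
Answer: $\frac{35091838598}{13461368645} \approx 2.6069$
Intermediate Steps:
$Q{\left(q \right)} = 2 q \left(5 + q\right)$ ($Q{\left(q \right)} = \left(5 + q\right) 2 q = 2 q \left(5 + q\right)$)
$u{\left(o,c \right)} = 252 + o$ ($u{\left(o,c \right)} = 2 \left(-14\right) \left(5 - 14\right) + o = 2 \left(-14\right) \left(-9\right) + o = 252 + o$)
$- \frac{221542}{-84974} + \frac{u{\left(-151,40 \right)}}{-316835} = - \frac{221542}{-84974} + \frac{252 - 151}{-316835} = \left(-221542\right) \left(- \frac{1}{84974}\right) + 101 \left(- \frac{1}{316835}\right) = \frac{110771}{42487} - \frac{101}{316835} = \frac{35091838598}{13461368645}$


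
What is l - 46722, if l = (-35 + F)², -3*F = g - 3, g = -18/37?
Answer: -62394914/1369 ≈ -45577.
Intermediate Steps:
g = -18/37 (g = -18*1/37 = -18/37 ≈ -0.48649)
F = 43/37 (F = -(-18/37 - 3)/3 = -⅓*(-129/37) = 43/37 ≈ 1.1622)
l = 1567504/1369 (l = (-35 + 43/37)² = (-1252/37)² = 1567504/1369 ≈ 1145.0)
l - 46722 = 1567504/1369 - 46722 = -62394914/1369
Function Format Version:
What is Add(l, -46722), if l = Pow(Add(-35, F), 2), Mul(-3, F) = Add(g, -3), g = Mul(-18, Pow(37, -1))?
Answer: Rational(-62394914, 1369) ≈ -45577.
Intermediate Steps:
g = Rational(-18, 37) (g = Mul(-18, Rational(1, 37)) = Rational(-18, 37) ≈ -0.48649)
F = Rational(43, 37) (F = Mul(Rational(-1, 3), Add(Rational(-18, 37), -3)) = Mul(Rational(-1, 3), Rational(-129, 37)) = Rational(43, 37) ≈ 1.1622)
l = Rational(1567504, 1369) (l = Pow(Add(-35, Rational(43, 37)), 2) = Pow(Rational(-1252, 37), 2) = Rational(1567504, 1369) ≈ 1145.0)
Add(l, -46722) = Add(Rational(1567504, 1369), -46722) = Rational(-62394914, 1369)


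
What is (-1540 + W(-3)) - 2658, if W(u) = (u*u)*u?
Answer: -4225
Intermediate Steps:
W(u) = u³ (W(u) = u²*u = u³)
(-1540 + W(-3)) - 2658 = (-1540 + (-3)³) - 2658 = (-1540 - 27) - 2658 = -1567 - 2658 = -4225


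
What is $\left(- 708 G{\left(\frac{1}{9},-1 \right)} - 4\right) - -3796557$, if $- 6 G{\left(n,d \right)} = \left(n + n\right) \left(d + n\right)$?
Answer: $\frac{307518905}{81} \approx 3.7965 \cdot 10^{6}$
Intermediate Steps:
$G{\left(n,d \right)} = - \frac{n \left(d + n\right)}{3}$ ($G{\left(n,d \right)} = - \frac{\left(n + n\right) \left(d + n\right)}{6} = - \frac{2 n \left(d + n\right)}{6} = - \frac{n \left(d + n\right)}{3}$)
$\left(- 708 G{\left(\frac{1}{9},-1 \right)} - 4\right) - -3796557 = \left(- 708 \left(- \frac{-1 + \frac{1}{9}}{3 \cdot 9}\right) - 4\right) - -3796557 = \left(- 708 \left(\left(- \frac{1}{3}\right) \frac{1}{9} \left(-1 + \frac{1}{9}\right)\right) - 4\right) + 3796557 = \left(- 708 \left(\left(- \frac{1}{3}\right) \frac{1}{9} \left(- \frac{8}{9}\right)\right) - 4\right) + 3796557 = \left(\left(-708\right) \frac{8}{243} - 4\right) + 3796557 = \left(- \frac{1888}{81} - 4\right) + 3796557 = - \frac{2212}{81} + 3796557 = \frac{307518905}{81}$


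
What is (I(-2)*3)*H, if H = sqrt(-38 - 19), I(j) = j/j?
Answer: 3*I*sqrt(57) ≈ 22.65*I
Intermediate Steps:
I(j) = 1
H = I*sqrt(57) (H = sqrt(-57) = I*sqrt(57) ≈ 7.5498*I)
(I(-2)*3)*H = (1*3)*(I*sqrt(57)) = 3*(I*sqrt(57)) = 3*I*sqrt(57)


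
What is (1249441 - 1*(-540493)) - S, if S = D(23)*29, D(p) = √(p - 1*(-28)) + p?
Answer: 1789267 - 29*√51 ≈ 1.7891e+6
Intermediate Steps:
D(p) = p + √(28 + p) (D(p) = √(p + 28) + p = √(28 + p) + p = p + √(28 + p))
S = 667 + 29*√51 (S = (23 + √(28 + 23))*29 = (23 + √51)*29 = 667 + 29*√51 ≈ 874.10)
(1249441 - 1*(-540493)) - S = (1249441 - 1*(-540493)) - (667 + 29*√51) = (1249441 + 540493) + (-667 - 29*√51) = 1789934 + (-667 - 29*√51) = 1789267 - 29*√51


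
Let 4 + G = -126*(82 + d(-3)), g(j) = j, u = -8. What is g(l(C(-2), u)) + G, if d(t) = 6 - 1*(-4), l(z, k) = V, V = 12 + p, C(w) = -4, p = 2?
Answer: -11582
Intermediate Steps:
V = 14 (V = 12 + 2 = 14)
l(z, k) = 14
d(t) = 10 (d(t) = 6 + 4 = 10)
G = -11596 (G = -4 - 126*(82 + 10) = -4 - 126*92 = -4 - 11592 = -11596)
g(l(C(-2), u)) + G = 14 - 11596 = -11582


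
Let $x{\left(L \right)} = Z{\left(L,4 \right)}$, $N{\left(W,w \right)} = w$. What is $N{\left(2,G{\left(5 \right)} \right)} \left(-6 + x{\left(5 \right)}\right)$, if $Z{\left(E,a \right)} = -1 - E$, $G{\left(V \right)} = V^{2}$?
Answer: $-300$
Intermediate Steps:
$x{\left(L \right)} = -1 - L$
$N{\left(2,G{\left(5 \right)} \right)} \left(-6 + x{\left(5 \right)}\right) = 5^{2} \left(-6 - 6\right) = 25 \left(-6 - 6\right) = 25 \left(-12\right) = -300$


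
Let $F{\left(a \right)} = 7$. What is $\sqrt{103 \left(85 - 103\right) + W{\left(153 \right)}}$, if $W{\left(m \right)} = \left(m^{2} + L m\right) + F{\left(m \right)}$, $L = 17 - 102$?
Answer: $\sqrt{8557} \approx 92.504$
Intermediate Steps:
$L = -85$
$W{\left(m \right)} = 7 + m^{2} - 85 m$ ($W{\left(m \right)} = \left(m^{2} - 85 m\right) + 7 = 7 + m^{2} - 85 m$)
$\sqrt{103 \left(85 - 103\right) + W{\left(153 \right)}} = \sqrt{103 \left(85 - 103\right) + \left(7 + 153^{2} - 13005\right)} = \sqrt{103 \left(-18\right) + \left(7 + 23409 - 13005\right)} = \sqrt{-1854 + 10411} = \sqrt{8557}$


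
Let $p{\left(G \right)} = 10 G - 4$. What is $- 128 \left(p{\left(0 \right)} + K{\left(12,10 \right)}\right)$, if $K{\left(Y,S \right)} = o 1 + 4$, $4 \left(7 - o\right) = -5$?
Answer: $-1056$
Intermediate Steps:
$o = \frac{33}{4}$ ($o = 7 - - \frac{5}{4} = 7 + \frac{5}{4} = \frac{33}{4} \approx 8.25$)
$K{\left(Y,S \right)} = \frac{49}{4}$ ($K{\left(Y,S \right)} = \frac{33}{4} \cdot 1 + 4 = \frac{33}{4} + 4 = \frac{49}{4}$)
$p{\left(G \right)} = -4 + 10 G$
$- 128 \left(p{\left(0 \right)} + K{\left(12,10 \right)}\right) = - 128 \left(\left(-4 + 10 \cdot 0\right) + \frac{49}{4}\right) = - 128 \left(\left(-4 + 0\right) + \frac{49}{4}\right) = - 128 \left(-4 + \frac{49}{4}\right) = \left(-128\right) \frac{33}{4} = -1056$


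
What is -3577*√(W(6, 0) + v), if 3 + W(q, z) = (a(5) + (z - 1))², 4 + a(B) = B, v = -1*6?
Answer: -10731*I ≈ -10731.0*I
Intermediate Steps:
v = -6
a(B) = -4 + B
W(q, z) = -3 + z² (W(q, z) = -3 + ((-4 + 5) + (z - 1))² = -3 + (1 + (-1 + z))² = -3 + z²)
-3577*√(W(6, 0) + v) = -3577*√((-3 + 0²) - 6) = -3577*√((-3 + 0) - 6) = -3577*√(-3 - 6) = -10731*I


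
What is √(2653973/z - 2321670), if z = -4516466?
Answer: I*√47358516522986429938/4516466 ≈ 1523.7*I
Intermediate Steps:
√(2653973/z - 2321670) = √(2653973/(-4516466) - 2321670) = √(2653973*(-1/4516466) - 2321670) = √(-2653973/4516466 - 2321670) = √(-10485746272193/4516466) = I*√47358516522986429938/4516466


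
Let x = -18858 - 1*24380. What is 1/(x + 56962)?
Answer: 1/13724 ≈ 7.2865e-5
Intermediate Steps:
x = -43238 (x = -18858 - 24380 = -43238)
1/(x + 56962) = 1/(-43238 + 56962) = 1/13724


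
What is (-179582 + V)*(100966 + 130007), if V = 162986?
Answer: -3833227908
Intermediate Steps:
(-179582 + V)*(100966 + 130007) = (-179582 + 162986)*(100966 + 130007) = -16596*230973 = -3833227908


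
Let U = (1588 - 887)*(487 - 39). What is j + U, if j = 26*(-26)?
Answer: 313372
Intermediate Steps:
j = -676
U = 314048 (U = 701*448 = 314048)
j + U = -676 + 314048 = 313372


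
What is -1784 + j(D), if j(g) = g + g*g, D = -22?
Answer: -1322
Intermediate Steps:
j(g) = g + g²
-1784 + j(D) = -1784 - 22*(1 - 22) = -1784 - 22*(-21) = -1784 + 462 = -1322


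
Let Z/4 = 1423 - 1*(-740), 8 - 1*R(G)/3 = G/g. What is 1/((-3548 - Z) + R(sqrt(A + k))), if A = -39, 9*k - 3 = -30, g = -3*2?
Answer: -24352/296509973 - I*sqrt(42)/296509973 ≈ -8.2129e-5 - 2.1857e-8*I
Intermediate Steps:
g = -6
k = -3 (k = 1/3 + (1/9)*(-30) = 1/3 - 10/3 = -3)
R(G) = 24 + G/2 (R(G) = 24 - 3*G/(-6) = 24 - 3*G*(-1)/6 = 24 - (-1)*G/2 = 24 + G/2)
Z = 8652 (Z = 4*(1423 - 1*(-740)) = 4*(1423 + 740) = 4*2163 = 8652)
1/((-3548 - Z) + R(sqrt(A + k))) = 1/((-3548 - 1*8652) + (24 + sqrt(-39 - 3)/2)) = 1/((-3548 - 8652) + (24 + sqrt(-42)/2)) = 1/(-12200 + (24 + (I*sqrt(42))/2)) = 1/(-12200 + (24 + I*sqrt(42)/2)) = 1/(-12176 + I*sqrt(42)/2)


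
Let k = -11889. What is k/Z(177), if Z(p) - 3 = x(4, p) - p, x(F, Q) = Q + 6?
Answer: -1321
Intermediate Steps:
x(F, Q) = 6 + Q
Z(p) = 9 (Z(p) = 3 + ((6 + p) - p) = 3 + 6 = 9)
k/Z(177) = -11889/9 = -11889*⅑ = -1321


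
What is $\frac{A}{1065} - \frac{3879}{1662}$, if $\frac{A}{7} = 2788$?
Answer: $\frac{9434819}{590010} \approx 15.991$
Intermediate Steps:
$A = 19516$ ($A = 7 \cdot 2788 = 19516$)
$\frac{A}{1065} - \frac{3879}{1662} = \frac{19516}{1065} - \frac{3879}{1662} = 19516 \cdot \frac{1}{1065} - \frac{1293}{554} = \frac{19516}{1065} - \frac{1293}{554} = \frac{9434819}{590010}$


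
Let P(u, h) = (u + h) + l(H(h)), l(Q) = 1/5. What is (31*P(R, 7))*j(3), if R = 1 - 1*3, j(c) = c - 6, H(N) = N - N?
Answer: -2418/5 ≈ -483.60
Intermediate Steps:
H(N) = 0
j(c) = -6 + c
l(Q) = ⅕
R = -2 (R = 1 - 3 = -2)
P(u, h) = ⅕ + h + u (P(u, h) = (u + h) + ⅕ = (h + u) + ⅕ = ⅕ + h + u)
(31*P(R, 7))*j(3) = (31*(⅕ + 7 - 2))*(-6 + 3) = (31*(26/5))*(-3) = (806/5)*(-3) = -2418/5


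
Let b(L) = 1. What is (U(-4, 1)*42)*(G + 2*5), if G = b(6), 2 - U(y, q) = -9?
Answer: 5082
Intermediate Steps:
U(y, q) = 11 (U(y, q) = 2 - 1*(-9) = 2 + 9 = 11)
G = 1
(U(-4, 1)*42)*(G + 2*5) = (11*42)*(1 + 2*5) = 462*(1 + 10) = 462*11 = 5082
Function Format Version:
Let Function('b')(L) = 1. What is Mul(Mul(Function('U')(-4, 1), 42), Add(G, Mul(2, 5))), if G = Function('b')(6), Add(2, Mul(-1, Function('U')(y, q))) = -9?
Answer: 5082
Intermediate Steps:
Function('U')(y, q) = 11 (Function('U')(y, q) = Add(2, Mul(-1, -9)) = Add(2, 9) = 11)
G = 1
Mul(Mul(Function('U')(-4, 1), 42), Add(G, Mul(2, 5))) = Mul(Mul(11, 42), Add(1, Mul(2, 5))) = Mul(462, Add(1, 10)) = Mul(462, 11) = 5082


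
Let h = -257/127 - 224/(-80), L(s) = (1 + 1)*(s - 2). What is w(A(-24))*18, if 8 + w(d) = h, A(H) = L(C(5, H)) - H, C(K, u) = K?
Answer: -82566/635 ≈ -130.03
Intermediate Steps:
L(s) = -4 + 2*s (L(s) = 2*(-2 + s) = -4 + 2*s)
A(H) = 6 - H (A(H) = (-4 + 2*5) - H = (-4 + 10) - H = 6 - H)
h = 493/635 (h = -257*1/127 - 224*(-1/80) = -257/127 + 14/5 = 493/635 ≈ 0.77638)
w(d) = -4587/635 (w(d) = -8 + 493/635 = -4587/635)
w(A(-24))*18 = -4587/635*18 = -82566/635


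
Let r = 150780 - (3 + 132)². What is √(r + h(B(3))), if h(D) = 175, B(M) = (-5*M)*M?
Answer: √132730 ≈ 364.32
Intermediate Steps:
B(M) = -5*M²
r = 132555 (r = 150780 - 1*135² = 150780 - 1*18225 = 150780 - 18225 = 132555)
√(r + h(B(3))) = √(132555 + 175) = √132730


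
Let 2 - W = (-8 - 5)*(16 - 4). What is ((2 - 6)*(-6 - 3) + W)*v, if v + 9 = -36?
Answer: -8730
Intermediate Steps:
v = -45 (v = -9 - 36 = -45)
W = 158 (W = 2 - (-8 - 5)*(16 - 4) = 2 - (-13)*12 = 2 - 1*(-156) = 2 + 156 = 158)
((2 - 6)*(-6 - 3) + W)*v = ((2 - 6)*(-6 - 3) + 158)*(-45) = (-4*(-9) + 158)*(-45) = (36 + 158)*(-45) = 194*(-45) = -8730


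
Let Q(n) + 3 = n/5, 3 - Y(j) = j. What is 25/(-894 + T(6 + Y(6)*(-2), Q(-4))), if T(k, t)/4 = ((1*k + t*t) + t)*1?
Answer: -625/20086 ≈ -0.031116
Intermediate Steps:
Y(j) = 3 - j
Q(n) = -3 + n/5
T(k, t) = 4*k + 4*t + 4*t**2 (T(k, t) = 4*(((1*k + t*t) + t)*1) = 4*(((k + t**2) + t)*1) = 4*((k + t + t**2)*1) = 4*(k + t + t**2) = 4*k + 4*t + 4*t**2)
25/(-894 + T(6 + Y(6)*(-2), Q(-4))) = 25/(-894 + (4*(6 + (3 - 1*6)*(-2)) + 4*(-3 + (1/5)*(-4)) + 4*(-3 + (1/5)*(-4))**2)) = 25/(-894 + (4*(6 + (3 - 6)*(-2)) + 4*(-3 - 4/5) + 4*(-3 - 4/5)**2)) = 25/(-894 + (4*(6 - 3*(-2)) + 4*(-19/5) + 4*(-19/5)**2)) = 25/(-894 + (4*(6 + 6) - 76/5 + 4*(361/25))) = 25/(-894 + (4*12 - 76/5 + 1444/25)) = 25/(-894 + (48 - 76/5 + 1444/25)) = 25/(-894 + 2264/25) = 25/(-20086/25) = 25*(-25/20086) = -625/20086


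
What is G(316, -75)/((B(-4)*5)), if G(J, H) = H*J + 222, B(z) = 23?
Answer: -23478/115 ≈ -204.16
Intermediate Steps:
G(J, H) = 222 + H*J
G(316, -75)/((B(-4)*5)) = (222 - 75*316)/((23*5)) = (222 - 23700)/115 = -23478*1/115 = -23478/115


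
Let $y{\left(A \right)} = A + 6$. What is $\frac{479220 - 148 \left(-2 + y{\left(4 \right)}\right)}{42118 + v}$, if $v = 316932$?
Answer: $\frac{239018}{179525} \approx 1.3314$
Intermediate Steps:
$y{\left(A \right)} = 6 + A$
$\frac{479220 - 148 \left(-2 + y{\left(4 \right)}\right)}{42118 + v} = \frac{479220 - 148 \left(-2 + \left(6 + 4\right)\right)}{42118 + 316932} = \frac{479220 - 148 \left(-2 + 10\right)}{359050} = \left(479220 - 1184\right) \frac{1}{359050} = 478036 \cdot \frac{1}{359050} = \frac{239018}{179525}$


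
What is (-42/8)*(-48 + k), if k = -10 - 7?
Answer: 1365/4 ≈ 341.25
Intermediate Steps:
k = -17
(-42/8)*(-48 + k) = (-42/8)*(-48 - 17) = -42*1/8*(-65) = -21/4*(-65) = 1365/4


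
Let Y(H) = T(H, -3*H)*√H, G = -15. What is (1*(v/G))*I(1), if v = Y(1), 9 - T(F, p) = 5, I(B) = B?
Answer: -4/15 ≈ -0.26667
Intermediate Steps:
T(F, p) = 4 (T(F, p) = 9 - 1*5 = 9 - 5 = 4)
Y(H) = 4*√H
v = 4 (v = 4*√1 = 4*1 = 4)
(1*(v/G))*I(1) = (1*(4/(-15)))*1 = (1*(4*(-1/15)))*1 = (1*(-4/15))*1 = -4/15*1 = -4/15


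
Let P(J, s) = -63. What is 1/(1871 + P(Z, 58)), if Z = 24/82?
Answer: 1/1808 ≈ 0.00055310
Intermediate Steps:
Z = 12/41 (Z = 24*(1/82) = 12/41 ≈ 0.29268)
1/(1871 + P(Z, 58)) = 1/(1871 - 63) = 1/1808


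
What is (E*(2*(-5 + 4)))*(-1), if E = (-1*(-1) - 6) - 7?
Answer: -24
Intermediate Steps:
E = -12 (E = (1 - 6) - 7 = -5 - 7 = -12)
(E*(2*(-5 + 4)))*(-1) = -24*(-5 + 4)*(-1) = -24*(-1)*(-1) = -12*(-2)*(-1) = 24*(-1) = -24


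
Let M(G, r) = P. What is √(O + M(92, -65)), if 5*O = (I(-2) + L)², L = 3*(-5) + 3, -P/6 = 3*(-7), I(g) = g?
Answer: √4130/5 ≈ 12.853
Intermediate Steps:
P = 126 (P = -18*(-7) = -6*(-21) = 126)
L = -12 (L = -15 + 3 = -12)
M(G, r) = 126
O = 196/5 (O = (-2 - 12)²/5 = (⅕)*(-14)² = (⅕)*196 = 196/5 ≈ 39.200)
√(O + M(92, -65)) = √(196/5 + 126) = √(826/5) = √4130/5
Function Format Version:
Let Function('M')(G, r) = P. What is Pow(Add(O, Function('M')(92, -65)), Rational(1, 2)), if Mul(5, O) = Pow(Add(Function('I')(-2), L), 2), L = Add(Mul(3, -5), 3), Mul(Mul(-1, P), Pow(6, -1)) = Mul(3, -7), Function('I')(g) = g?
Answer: Mul(Rational(1, 5), Pow(4130, Rational(1, 2))) ≈ 12.853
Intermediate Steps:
P = 126 (P = Mul(-6, Mul(3, -7)) = Mul(-6, -21) = 126)
L = -12 (L = Add(-15, 3) = -12)
Function('M')(G, r) = 126
O = Rational(196, 5) (O = Mul(Rational(1, 5), Pow(Add(-2, -12), 2)) = Mul(Rational(1, 5), Pow(-14, 2)) = Mul(Rational(1, 5), 196) = Rational(196, 5) ≈ 39.200)
Pow(Add(O, Function('M')(92, -65)), Rational(1, 2)) = Pow(Add(Rational(196, 5), 126), Rational(1, 2)) = Pow(Rational(826, 5), Rational(1, 2)) = Mul(Rational(1, 5), Pow(4130, Rational(1, 2)))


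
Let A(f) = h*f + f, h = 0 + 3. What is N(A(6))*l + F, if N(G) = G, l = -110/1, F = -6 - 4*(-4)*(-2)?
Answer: -2678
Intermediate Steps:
h = 3
A(f) = 4*f (A(f) = 3*f + f = 4*f)
F = -38 (F = -6 + 16*(-2) = -6 - 32 = -38)
l = -110 (l = -110*1 = -110)
N(A(6))*l + F = (4*6)*(-110) - 38 = 24*(-110) - 38 = -2640 - 38 = -2678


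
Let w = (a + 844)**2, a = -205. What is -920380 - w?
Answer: -1328701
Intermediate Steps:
w = 408321 (w = (-205 + 844)**2 = 639**2 = 408321)
-920380 - w = -920380 - 1*408321 = -920380 - 408321 = -1328701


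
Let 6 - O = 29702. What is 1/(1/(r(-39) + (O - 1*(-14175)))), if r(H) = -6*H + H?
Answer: -15326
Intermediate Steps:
r(H) = -5*H
O = -29696 (O = 6 - 1*29702 = 6 - 29702 = -29696)
1/(1/(r(-39) + (O - 1*(-14175)))) = 1/(1/(-5*(-39) + (-29696 - 1*(-14175)))) = 1/(1/(195 + (-29696 + 14175))) = 1/(1/(195 - 15521)) = 1/(1/(-15326)) = 1/(-1/15326) = -15326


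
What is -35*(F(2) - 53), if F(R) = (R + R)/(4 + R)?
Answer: 5495/3 ≈ 1831.7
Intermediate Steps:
F(R) = 2*R/(4 + R) (F(R) = (2*R)/(4 + R) = 2*R/(4 + R))
-35*(F(2) - 53) = -35*(2*2/(4 + 2) - 53) = -35*(2*2/6 - 53) = -35*(2*2*(⅙) - 53) = -35*(⅔ - 53) = -35*(-157/3) = 5495/3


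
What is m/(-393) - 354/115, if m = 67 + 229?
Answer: -173162/45195 ≈ -3.8314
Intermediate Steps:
m = 296
m/(-393) - 354/115 = 296/(-393) - 354/115 = 296*(-1/393) - 354*1/115 = -296/393 - 354/115 = -173162/45195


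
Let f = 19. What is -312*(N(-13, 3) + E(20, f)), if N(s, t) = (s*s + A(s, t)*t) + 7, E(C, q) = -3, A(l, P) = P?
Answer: -56784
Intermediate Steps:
N(s, t) = 7 + s² + t² (N(s, t) = (s*s + t*t) + 7 = (s² + t²) + 7 = 7 + s² + t²)
-312*(N(-13, 3) + E(20, f)) = -312*((7 + (-13)² + 3²) - 3) = -312*((7 + 169 + 9) - 3) = -312*(185 - 3) = -312*182 = -56784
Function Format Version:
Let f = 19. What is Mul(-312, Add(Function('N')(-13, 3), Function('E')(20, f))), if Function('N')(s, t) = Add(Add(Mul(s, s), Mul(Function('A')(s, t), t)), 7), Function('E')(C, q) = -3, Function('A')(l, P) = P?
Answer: -56784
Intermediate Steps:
Function('N')(s, t) = Add(7, Pow(s, 2), Pow(t, 2)) (Function('N')(s, t) = Add(Add(Mul(s, s), Mul(t, t)), 7) = Add(Add(Pow(s, 2), Pow(t, 2)), 7) = Add(7, Pow(s, 2), Pow(t, 2)))
Mul(-312, Add(Function('N')(-13, 3), Function('E')(20, f))) = Mul(-312, Add(Add(7, Pow(-13, 2), Pow(3, 2)), -3)) = Mul(-312, Add(Add(7, 169, 9), -3)) = Mul(-312, Add(185, -3)) = Mul(-312, 182) = -56784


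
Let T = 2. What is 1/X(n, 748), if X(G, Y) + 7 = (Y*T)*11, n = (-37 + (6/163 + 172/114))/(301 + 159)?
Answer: 1/16449 ≈ 6.0794e-5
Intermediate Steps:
n = -329407/4273860 (n = (-37 + (6*(1/163) + 172*(1/114)))/460 = (-37 + (6/163 + 86/57))*(1/460) = (-37 + 14360/9291)*(1/460) = -329407/9291*1/460 = -329407/4273860 ≈ -0.077075)
X(G, Y) = -7 + 22*Y (X(G, Y) = -7 + (Y*2)*11 = -7 + (2*Y)*11 = -7 + 22*Y)
1/X(n, 748) = 1/(-7 + 22*748) = 1/(-7 + 16456) = 1/16449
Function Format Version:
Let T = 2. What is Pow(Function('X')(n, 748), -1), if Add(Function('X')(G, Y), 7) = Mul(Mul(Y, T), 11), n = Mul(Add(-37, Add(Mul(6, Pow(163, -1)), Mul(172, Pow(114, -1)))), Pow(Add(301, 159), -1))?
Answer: Rational(1, 16449) ≈ 6.0794e-5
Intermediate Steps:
n = Rational(-329407, 4273860) (n = Mul(Add(-37, Add(Mul(6, Rational(1, 163)), Mul(172, Rational(1, 114)))), Pow(460, -1)) = Mul(Add(-37, Add(Rational(6, 163), Rational(86, 57))), Rational(1, 460)) = Mul(Add(-37, Rational(14360, 9291)), Rational(1, 460)) = Mul(Rational(-329407, 9291), Rational(1, 460)) = Rational(-329407, 4273860) ≈ -0.077075)
Function('X')(G, Y) = Add(-7, Mul(22, Y)) (Function('X')(G, Y) = Add(-7, Mul(Mul(Y, 2), 11)) = Add(-7, Mul(Mul(2, Y), 11)) = Add(-7, Mul(22, Y)))
Pow(Function('X')(n, 748), -1) = Pow(Add(-7, Mul(22, 748)), -1) = Pow(Add(-7, 16456), -1) = Pow(16449, -1) = Rational(1, 16449)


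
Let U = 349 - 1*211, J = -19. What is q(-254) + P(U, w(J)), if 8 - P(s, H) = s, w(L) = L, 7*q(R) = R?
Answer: -1164/7 ≈ -166.29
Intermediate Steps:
q(R) = R/7
U = 138 (U = 349 - 211 = 138)
P(s, H) = 8 - s
q(-254) + P(U, w(J)) = (⅐)*(-254) + (8 - 1*138) = -254/7 + (8 - 138) = -254/7 - 130 = -1164/7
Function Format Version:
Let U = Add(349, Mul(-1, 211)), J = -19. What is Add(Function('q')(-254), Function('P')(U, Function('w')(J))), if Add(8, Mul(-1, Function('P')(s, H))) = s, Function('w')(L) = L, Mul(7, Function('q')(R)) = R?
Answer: Rational(-1164, 7) ≈ -166.29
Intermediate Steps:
Function('q')(R) = Mul(Rational(1, 7), R)
U = 138 (U = Add(349, -211) = 138)
Function('P')(s, H) = Add(8, Mul(-1, s))
Add(Function('q')(-254), Function('P')(U, Function('w')(J))) = Add(Mul(Rational(1, 7), -254), Add(8, Mul(-1, 138))) = Add(Rational(-254, 7), Add(8, -138)) = Add(Rational(-254, 7), -130) = Rational(-1164, 7)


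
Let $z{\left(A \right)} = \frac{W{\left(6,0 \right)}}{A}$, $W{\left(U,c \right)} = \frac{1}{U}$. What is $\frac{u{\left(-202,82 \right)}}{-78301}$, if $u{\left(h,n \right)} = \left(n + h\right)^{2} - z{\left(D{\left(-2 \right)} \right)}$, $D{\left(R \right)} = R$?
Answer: $- \frac{172801}{939612} \approx -0.18391$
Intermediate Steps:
$z{\left(A \right)} = \frac{1}{6 A}$
$u{\left(h,n \right)} = \frac{1}{12} + \left(h + n\right)^{2}$ ($u{\left(h,n \right)} = \left(n + h\right)^{2} - \frac{1}{6 \left(-2\right)} = \left(h + n\right)^{2} - \frac{1}{6} \left(- \frac{1}{2}\right) = \left(h + n\right)^{2} - - \frac{1}{12} = \left(h + n\right)^{2} + \frac{1}{12} = \frac{1}{12} + \left(h + n\right)^{2}$)
$\frac{u{\left(-202,82 \right)}}{-78301} = \frac{\frac{1}{12} + \left(-202 + 82\right)^{2}}{-78301} = \left(\frac{1}{12} + \left(-120\right)^{2}\right) \left(- \frac{1}{78301}\right) = \left(\frac{1}{12} + 14400\right) \left(- \frac{1}{78301}\right) = \frac{172801}{12} \left(- \frac{1}{78301}\right) = - \frac{172801}{939612}$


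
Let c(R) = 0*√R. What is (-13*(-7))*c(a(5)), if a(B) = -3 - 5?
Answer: 0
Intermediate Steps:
a(B) = -8
c(R) = 0
(-13*(-7))*c(a(5)) = -13*(-7)*0 = 91*0 = 0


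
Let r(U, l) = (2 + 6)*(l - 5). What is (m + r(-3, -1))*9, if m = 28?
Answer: -180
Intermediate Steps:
r(U, l) = -40 + 8*l (r(U, l) = 8*(-5 + l) = -40 + 8*l)
(m + r(-3, -1))*9 = (28 + (-40 + 8*(-1)))*9 = (28 + (-40 - 8))*9 = (28 - 48)*9 = -20*9 = -180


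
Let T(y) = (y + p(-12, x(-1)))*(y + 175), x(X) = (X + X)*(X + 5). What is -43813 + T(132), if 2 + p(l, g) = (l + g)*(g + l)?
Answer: 118897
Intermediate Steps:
x(X) = 2*X*(5 + X) (x(X) = (2*X)*(5 + X) = 2*X*(5 + X))
p(l, g) = -2 + (g + l)² (p(l, g) = -2 + (l + g)*(g + l) = -2 + (g + l)*(g + l) = -2 + (g + l)²)
T(y) = (175 + y)*(398 + y) (T(y) = (y + (-2 + (2*(-1)*(5 - 1) - 12)²))*(y + 175) = (y + (-2 + (2*(-1)*4 - 12)²))*(175 + y) = (y + (-2 + (-8 - 12)²))*(175 + y) = (y + (-2 + (-20)²))*(175 + y) = (y + (-2 + 400))*(175 + y) = (y + 398)*(175 + y) = (398 + y)*(175 + y) = (175 + y)*(398 + y))
-43813 + T(132) = -43813 + (69650 + 132² + 573*132) = -43813 + (69650 + 17424 + 75636) = -43813 + 162710 = 118897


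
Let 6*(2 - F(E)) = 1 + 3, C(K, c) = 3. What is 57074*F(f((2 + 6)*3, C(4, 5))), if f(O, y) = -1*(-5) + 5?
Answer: 228296/3 ≈ 76099.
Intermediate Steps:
f(O, y) = 10 (f(O, y) = 5 + 5 = 10)
F(E) = 4/3 (F(E) = 2 - (1 + 3)/6 = 2 - ⅙*4 = 2 - ⅔ = 4/3)
57074*F(f((2 + 6)*3, C(4, 5))) = 57074*(4/3) = 228296/3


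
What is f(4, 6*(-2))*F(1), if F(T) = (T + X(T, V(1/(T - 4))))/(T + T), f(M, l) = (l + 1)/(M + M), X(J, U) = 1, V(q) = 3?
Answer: -11/8 ≈ -1.3750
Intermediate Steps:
f(M, l) = (1 + l)/(2*M) (f(M, l) = (1 + l)/((2*M)) = (1 + l)*(1/(2*M)) = (1 + l)/(2*M))
F(T) = (1 + T)/(2*T) (F(T) = (T + 1)/(T + T) = (1 + T)/((2*T)) = (1 + T)*(1/(2*T)) = (1 + T)/(2*T))
f(4, 6*(-2))*F(1) = ((1/2)*(1 + 6*(-2))/4)*((1/2)*(1 + 1)/1) = ((1/2)*(1/4)*(1 - 12))*((1/2)*1*2) = ((1/2)*(1/4)*(-11))*1 = -11/8*1 = -11/8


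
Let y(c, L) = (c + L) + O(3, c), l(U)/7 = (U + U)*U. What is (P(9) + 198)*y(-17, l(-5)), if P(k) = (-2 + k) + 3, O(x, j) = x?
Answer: 69888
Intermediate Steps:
P(k) = 1 + k
l(U) = 14*U² (l(U) = 7*((U + U)*U) = 7*((2*U)*U) = 7*(2*U²) = 14*U²)
y(c, L) = 3 + L + c (y(c, L) = (c + L) + 3 = (L + c) + 3 = 3 + L + c)
(P(9) + 198)*y(-17, l(-5)) = ((1 + 9) + 198)*(3 + 14*(-5)² - 17) = (10 + 198)*(3 + 14*25 - 17) = 208*(3 + 350 - 17) = 208*336 = 69888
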